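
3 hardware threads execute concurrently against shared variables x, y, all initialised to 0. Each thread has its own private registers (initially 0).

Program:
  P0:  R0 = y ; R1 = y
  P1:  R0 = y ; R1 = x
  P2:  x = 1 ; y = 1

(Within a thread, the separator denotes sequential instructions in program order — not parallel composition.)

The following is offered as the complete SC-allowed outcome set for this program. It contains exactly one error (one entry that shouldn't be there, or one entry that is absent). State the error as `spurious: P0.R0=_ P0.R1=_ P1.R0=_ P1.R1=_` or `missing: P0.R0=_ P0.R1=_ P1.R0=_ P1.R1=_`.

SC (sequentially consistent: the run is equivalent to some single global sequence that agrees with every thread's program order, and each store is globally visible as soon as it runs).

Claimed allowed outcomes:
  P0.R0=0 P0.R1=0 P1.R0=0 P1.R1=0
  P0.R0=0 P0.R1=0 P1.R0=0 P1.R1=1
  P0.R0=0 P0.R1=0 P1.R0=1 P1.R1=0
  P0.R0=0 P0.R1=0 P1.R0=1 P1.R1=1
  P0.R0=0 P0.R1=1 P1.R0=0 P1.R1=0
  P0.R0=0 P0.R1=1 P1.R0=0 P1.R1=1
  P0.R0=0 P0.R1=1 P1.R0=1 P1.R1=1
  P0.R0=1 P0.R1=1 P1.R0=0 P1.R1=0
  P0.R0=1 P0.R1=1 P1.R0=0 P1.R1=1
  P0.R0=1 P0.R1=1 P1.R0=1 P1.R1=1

outcome vector order: (P0.R0,P0.R1,P1.R0,P1.R1)
SC: 9 outcomes — {<0 0 0 0> <0 0 0 1> <0 0 1 1> <0 1 0 0> <0 1 0 1> <0 1 1 1> <1 1 0 0> <1 1 0 1> <1 1 1 1>}
claimed∖SC = {<0 0 1 0>}

spurious: P0.R0=0 P0.R1=0 P1.R0=1 P1.R1=0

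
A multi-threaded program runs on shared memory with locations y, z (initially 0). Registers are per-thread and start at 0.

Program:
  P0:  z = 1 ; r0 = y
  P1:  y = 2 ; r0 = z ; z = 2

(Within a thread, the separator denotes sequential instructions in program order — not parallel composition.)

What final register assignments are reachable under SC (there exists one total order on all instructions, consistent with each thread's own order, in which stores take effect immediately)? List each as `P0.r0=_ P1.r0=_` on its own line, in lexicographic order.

outcome vector order: (P0.r0,P1.r0)
|SC outcomes| = 3

P0.r0=0 P1.r0=1
P0.r0=2 P1.r0=0
P0.r0=2 P1.r0=1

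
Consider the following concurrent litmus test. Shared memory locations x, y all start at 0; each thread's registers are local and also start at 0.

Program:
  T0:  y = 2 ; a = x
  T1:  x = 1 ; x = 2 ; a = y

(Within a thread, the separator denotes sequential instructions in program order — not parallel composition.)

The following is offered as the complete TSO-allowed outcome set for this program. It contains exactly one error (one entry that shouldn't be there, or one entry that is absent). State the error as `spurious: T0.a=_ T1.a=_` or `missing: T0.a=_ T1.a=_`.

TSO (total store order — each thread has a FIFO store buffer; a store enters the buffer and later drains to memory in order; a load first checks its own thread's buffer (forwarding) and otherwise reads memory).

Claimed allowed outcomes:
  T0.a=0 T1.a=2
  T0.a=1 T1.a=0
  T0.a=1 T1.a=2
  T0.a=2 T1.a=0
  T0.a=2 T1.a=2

outcome vector order: (T0.a,T1.a)
TSO: 6 outcomes — {(0,0) (0,2) (1,0) (1,2) (2,0) (2,2)}
TSO∖claimed = {(0,0)}

missing: T0.a=0 T1.a=0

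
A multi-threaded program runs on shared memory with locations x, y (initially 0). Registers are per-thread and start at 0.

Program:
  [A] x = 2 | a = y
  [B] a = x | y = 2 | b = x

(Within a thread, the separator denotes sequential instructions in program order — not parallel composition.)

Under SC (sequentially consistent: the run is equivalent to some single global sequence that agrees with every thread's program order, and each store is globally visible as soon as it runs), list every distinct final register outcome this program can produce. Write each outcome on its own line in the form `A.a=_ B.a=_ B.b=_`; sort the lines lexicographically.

A.a=0 B.a=0 B.b=2
A.a=0 B.a=2 B.b=2
A.a=2 B.a=0 B.b=0
A.a=2 B.a=0 B.b=2
A.a=2 B.a=2 B.b=2

outcome vector order: (A.a,B.a,B.b)
|SC outcomes| = 5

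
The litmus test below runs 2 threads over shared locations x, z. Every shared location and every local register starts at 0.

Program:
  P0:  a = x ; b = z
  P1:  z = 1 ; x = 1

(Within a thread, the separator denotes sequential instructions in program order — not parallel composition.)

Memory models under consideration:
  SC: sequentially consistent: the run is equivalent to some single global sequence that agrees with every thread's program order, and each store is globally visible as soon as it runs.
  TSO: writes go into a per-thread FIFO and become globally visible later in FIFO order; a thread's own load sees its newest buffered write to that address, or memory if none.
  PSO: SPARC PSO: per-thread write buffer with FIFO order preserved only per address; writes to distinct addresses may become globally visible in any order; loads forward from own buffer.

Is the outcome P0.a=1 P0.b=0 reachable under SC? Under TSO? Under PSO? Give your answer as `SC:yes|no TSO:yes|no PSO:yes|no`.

outcome vector order: (P0.a,P0.b)
SC: 3 outcomes — {<0 0> <0 1> <1 1>}
TSO: 3 outcomes — {<0 0> <0 1> <1 1>}
PSO: 4 outcomes — {<0 0> <0 1> <1 0> <1 1>}
target <1 0> ∈ {PSO}

SC:no TSO:no PSO:yes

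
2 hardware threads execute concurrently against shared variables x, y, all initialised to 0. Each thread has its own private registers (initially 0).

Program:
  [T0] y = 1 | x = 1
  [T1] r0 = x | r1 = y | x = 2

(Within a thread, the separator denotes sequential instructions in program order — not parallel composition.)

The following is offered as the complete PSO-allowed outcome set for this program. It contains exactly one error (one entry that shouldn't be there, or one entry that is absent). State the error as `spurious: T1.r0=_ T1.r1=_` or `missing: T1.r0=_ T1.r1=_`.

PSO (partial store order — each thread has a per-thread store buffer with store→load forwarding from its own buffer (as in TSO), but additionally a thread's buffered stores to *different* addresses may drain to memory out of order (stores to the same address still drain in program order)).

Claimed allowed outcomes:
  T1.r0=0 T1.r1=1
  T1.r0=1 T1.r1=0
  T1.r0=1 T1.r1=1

outcome vector order: (T1.r0,T1.r1)
under PSO → (0,0) (0,1) (1,0) (1,1)
PSO∖claimed = {(0,0)}

missing: T1.r0=0 T1.r1=0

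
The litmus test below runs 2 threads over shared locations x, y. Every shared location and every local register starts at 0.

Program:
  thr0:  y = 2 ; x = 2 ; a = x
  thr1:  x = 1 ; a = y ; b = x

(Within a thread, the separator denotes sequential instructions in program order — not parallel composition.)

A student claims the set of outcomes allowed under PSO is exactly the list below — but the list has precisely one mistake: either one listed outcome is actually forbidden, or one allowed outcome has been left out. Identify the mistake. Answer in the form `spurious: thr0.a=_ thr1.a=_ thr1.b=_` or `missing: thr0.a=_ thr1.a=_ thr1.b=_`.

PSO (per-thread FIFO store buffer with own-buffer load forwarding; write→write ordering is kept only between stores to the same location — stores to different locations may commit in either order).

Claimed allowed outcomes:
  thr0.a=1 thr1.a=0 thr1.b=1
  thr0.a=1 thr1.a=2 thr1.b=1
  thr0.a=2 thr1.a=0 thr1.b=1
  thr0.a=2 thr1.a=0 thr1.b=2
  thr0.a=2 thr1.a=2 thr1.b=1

outcome vector order: (thr0.a,thr1.a,thr1.b)
under PSO → (1,0,1) (1,2,1) (2,0,1) (2,0,2) (2,2,1) (2,2,2)
PSO∖claimed = {(2,2,2)}

missing: thr0.a=2 thr1.a=2 thr1.b=2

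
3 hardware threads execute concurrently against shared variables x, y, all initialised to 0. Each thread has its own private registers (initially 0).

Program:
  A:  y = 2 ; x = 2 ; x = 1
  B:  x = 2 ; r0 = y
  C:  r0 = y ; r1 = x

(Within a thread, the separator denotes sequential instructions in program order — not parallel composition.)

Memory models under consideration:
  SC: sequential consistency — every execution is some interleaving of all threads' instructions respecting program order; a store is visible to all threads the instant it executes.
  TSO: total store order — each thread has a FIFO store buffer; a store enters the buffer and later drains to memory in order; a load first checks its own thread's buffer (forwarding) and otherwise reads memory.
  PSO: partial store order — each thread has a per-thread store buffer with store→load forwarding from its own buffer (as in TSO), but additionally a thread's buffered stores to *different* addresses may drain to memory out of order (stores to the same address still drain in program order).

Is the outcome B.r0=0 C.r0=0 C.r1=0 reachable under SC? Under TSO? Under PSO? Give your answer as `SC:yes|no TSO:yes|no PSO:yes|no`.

SC:yes TSO:yes PSO:yes

outcome vector order: (B.r0,C.r0,C.r1)
SC: 11 outcomes — {<0 0 0>; <0 0 1>; <0 0 2>; <0 2 1>; <0 2 2>; <2 0 0>; <2 0 1>; <2 0 2>; <2 2 0>; <2 2 1>; <2 2 2>}
TSO: 12 outcomes — {<0 0 0>; <0 0 1>; <0 0 2>; <0 2 0>; <0 2 1>; <0 2 2>; <2 0 0>; <2 0 1>; <2 0 2>; <2 2 0>; <2 2 1>; <2 2 2>}
PSO: 12 outcomes — {<0 0 0>; <0 0 1>; <0 0 2>; <0 2 0>; <0 2 1>; <0 2 2>; <2 0 0>; <2 0 1>; <2 0 2>; <2 2 0>; <2 2 1>; <2 2 2>}
target <0 0 0> ∈ {SC,TSO,PSO}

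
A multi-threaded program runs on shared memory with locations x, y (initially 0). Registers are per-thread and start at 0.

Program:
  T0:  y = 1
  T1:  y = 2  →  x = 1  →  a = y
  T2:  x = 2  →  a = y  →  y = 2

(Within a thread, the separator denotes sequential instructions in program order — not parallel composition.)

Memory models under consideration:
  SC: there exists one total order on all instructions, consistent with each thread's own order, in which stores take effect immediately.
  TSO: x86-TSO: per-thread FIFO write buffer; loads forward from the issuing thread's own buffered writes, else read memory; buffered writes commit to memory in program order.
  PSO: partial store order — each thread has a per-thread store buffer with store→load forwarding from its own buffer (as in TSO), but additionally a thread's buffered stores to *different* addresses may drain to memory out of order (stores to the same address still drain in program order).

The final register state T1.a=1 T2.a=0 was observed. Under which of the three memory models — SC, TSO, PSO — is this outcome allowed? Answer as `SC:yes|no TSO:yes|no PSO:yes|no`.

SC:yes TSO:yes PSO:yes

outcome vector order: (T1.a,T2.a)
under SC → 10, 11, 12, 20, 21, 22
under TSO → 10, 11, 12, 20, 21, 22
under PSO → 10, 11, 12, 20, 21, 22
target 10 ∈ {SC,TSO,PSO}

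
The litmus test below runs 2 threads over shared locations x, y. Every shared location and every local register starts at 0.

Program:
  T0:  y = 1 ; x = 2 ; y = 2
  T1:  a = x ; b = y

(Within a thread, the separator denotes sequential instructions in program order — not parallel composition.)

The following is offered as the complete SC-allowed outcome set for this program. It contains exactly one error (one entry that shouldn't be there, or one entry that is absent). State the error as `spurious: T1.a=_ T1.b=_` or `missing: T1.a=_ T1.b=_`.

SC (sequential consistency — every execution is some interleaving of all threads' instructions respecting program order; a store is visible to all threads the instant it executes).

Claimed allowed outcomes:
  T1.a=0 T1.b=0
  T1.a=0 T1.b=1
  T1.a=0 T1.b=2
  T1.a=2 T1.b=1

missing: T1.a=2 T1.b=2

outcome vector order: (T1.a,T1.b)
[SC] allowed = {<0 0>, <0 1>, <0 2>, <2 1>, <2 2>}
SC∖claimed = {<2 2>}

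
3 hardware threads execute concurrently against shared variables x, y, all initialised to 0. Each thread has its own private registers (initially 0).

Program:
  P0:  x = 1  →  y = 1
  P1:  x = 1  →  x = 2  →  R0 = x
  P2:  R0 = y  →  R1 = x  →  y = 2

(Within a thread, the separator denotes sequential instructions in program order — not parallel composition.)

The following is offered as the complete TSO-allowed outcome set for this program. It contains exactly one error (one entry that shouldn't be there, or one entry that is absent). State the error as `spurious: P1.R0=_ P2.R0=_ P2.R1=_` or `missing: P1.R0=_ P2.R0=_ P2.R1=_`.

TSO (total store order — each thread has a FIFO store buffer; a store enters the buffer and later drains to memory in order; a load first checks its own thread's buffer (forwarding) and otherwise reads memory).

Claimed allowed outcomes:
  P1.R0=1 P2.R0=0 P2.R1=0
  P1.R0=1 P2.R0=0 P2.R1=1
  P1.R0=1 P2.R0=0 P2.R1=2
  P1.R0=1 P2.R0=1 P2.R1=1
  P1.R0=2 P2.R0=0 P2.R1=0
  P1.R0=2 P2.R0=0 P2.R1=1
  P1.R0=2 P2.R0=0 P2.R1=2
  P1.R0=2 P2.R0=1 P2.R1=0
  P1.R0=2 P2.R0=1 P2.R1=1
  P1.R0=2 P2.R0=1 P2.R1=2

outcome vector order: (P1.R0,P2.R0,P2.R1)
[TSO] allowed = {1/0/0, 1/0/1, 1/0/2, 1/1/1, 2/0/0, 2/0/1, 2/0/2, 2/1/1, 2/1/2}
claimed∖TSO = {2/1/0}

spurious: P1.R0=2 P2.R0=1 P2.R1=0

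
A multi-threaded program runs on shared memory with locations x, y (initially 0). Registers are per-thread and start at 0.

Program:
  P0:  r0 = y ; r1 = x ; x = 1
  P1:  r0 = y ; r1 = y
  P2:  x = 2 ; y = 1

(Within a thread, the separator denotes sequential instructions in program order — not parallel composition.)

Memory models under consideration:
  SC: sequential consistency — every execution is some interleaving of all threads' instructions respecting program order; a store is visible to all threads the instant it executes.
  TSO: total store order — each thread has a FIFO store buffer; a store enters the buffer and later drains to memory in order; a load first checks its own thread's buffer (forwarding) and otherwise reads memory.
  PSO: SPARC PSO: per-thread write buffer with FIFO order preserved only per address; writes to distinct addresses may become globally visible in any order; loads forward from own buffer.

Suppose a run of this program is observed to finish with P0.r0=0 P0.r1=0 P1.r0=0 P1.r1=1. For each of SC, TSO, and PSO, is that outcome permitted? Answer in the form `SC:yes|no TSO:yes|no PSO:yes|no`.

outcome vector order: (P0.r0,P0.r1,P1.r0,P1.r1)
SC: 9 outcomes — {0/0/0/0 0/0/0/1 0/0/1/1 0/2/0/0 0/2/0/1 0/2/1/1 1/2/0/0 1/2/0/1 1/2/1/1}
TSO: 9 outcomes — {0/0/0/0 0/0/0/1 0/0/1/1 0/2/0/0 0/2/0/1 0/2/1/1 1/2/0/0 1/2/0/1 1/2/1/1}
PSO: 12 outcomes — {0/0/0/0 0/0/0/1 0/0/1/1 0/2/0/0 0/2/0/1 0/2/1/1 1/0/0/0 1/0/0/1 1/0/1/1 1/2/0/0 1/2/0/1 1/2/1/1}
target 0/0/0/1 ∈ {SC,TSO,PSO}

SC:yes TSO:yes PSO:yes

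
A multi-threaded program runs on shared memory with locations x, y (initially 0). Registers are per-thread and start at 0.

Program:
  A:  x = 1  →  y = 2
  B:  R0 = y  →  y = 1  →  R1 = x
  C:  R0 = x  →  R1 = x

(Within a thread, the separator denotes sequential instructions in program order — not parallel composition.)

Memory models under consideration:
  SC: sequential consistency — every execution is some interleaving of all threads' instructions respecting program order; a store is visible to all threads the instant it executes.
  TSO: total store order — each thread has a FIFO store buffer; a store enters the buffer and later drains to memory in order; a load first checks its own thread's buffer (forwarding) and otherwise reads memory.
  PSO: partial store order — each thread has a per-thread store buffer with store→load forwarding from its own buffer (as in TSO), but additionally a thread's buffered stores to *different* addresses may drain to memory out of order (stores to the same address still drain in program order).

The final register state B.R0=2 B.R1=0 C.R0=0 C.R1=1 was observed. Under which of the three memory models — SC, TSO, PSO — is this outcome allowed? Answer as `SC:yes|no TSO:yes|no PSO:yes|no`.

outcome vector order: (B.R0,B.R1,C.R0,C.R1)
SC (9): (0,0,0,0), (0,0,0,1), (0,0,1,1), (0,1,0,0), (0,1,0,1), (0,1,1,1), (2,1,0,0), (2,1,0,1), (2,1,1,1)
TSO (9): (0,0,0,0), (0,0,0,1), (0,0,1,1), (0,1,0,0), (0,1,0,1), (0,1,1,1), (2,1,0,0), (2,1,0,1), (2,1,1,1)
PSO (12): (0,0,0,0), (0,0,0,1), (0,0,1,1), (0,1,0,0), (0,1,0,1), (0,1,1,1), (2,0,0,0), (2,0,0,1), (2,0,1,1), (2,1,0,0), (2,1,0,1), (2,1,1,1)
target (2,0,0,1) ∈ {PSO}

SC:no TSO:no PSO:yes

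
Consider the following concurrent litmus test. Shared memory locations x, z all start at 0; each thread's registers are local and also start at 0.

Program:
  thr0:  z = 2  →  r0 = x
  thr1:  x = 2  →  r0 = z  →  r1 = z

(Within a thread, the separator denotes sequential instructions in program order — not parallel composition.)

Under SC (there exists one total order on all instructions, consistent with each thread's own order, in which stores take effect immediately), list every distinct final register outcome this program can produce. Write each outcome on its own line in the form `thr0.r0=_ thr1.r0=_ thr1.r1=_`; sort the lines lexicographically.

outcome vector order: (thr0.r0,thr1.r0,thr1.r1)
|SC outcomes| = 4

thr0.r0=0 thr1.r0=2 thr1.r1=2
thr0.r0=2 thr1.r0=0 thr1.r1=0
thr0.r0=2 thr1.r0=0 thr1.r1=2
thr0.r0=2 thr1.r0=2 thr1.r1=2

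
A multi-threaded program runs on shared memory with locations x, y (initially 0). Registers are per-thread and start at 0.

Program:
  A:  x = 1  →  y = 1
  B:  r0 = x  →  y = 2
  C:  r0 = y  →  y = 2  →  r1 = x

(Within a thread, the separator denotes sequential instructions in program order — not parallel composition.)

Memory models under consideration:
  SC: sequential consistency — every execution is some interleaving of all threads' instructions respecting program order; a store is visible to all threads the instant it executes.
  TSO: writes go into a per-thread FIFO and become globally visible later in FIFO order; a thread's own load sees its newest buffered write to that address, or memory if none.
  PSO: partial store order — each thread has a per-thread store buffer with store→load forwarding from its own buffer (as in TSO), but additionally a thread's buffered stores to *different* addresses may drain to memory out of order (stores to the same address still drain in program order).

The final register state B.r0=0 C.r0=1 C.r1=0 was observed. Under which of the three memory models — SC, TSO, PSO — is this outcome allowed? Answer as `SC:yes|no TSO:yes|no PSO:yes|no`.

outcome vector order: (B.r0,C.r0,C.r1)
SC: 9 outcomes — {000 001 011 020 021 100 101 111 121}
TSO: 9 outcomes — {000 001 011 020 021 100 101 111 121}
PSO: 11 outcomes — {000 001 010 011 020 021 100 101 110 111 121}
target 010 ∈ {PSO}

SC:no TSO:no PSO:yes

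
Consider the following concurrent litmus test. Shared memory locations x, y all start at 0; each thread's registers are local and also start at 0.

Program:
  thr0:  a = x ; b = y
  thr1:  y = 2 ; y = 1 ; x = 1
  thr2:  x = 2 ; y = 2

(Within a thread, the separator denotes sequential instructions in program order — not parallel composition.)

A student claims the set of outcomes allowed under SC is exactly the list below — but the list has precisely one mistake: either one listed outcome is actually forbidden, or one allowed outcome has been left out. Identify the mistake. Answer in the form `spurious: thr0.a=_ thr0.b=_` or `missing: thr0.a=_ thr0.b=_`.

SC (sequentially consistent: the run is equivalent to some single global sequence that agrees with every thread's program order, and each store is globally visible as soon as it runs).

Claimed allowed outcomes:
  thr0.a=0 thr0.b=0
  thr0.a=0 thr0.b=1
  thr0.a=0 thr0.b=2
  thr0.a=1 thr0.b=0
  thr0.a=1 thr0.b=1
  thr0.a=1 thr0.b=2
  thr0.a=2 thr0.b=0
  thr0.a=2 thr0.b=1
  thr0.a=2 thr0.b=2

spurious: thr0.a=1 thr0.b=0

outcome vector order: (thr0.a,thr0.b)
under SC → <0 0>; <0 1>; <0 2>; <1 1>; <1 2>; <2 0>; <2 1>; <2 2>
claimed∖SC = {<1 0>}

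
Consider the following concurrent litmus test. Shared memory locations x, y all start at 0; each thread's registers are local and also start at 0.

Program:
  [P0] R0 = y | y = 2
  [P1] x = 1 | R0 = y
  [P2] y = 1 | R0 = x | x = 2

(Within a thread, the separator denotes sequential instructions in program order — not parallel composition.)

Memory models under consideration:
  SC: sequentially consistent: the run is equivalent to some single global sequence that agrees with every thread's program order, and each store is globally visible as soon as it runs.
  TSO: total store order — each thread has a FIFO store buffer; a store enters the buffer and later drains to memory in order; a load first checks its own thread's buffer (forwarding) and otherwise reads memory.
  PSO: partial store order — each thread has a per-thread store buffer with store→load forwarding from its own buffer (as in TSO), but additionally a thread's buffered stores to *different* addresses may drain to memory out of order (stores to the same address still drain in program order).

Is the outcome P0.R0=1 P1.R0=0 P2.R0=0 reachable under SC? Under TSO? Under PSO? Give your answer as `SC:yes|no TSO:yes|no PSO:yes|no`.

SC:no TSO:yes PSO:yes

outcome vector order: (P0.R0,P1.R0,P2.R0)
[SC] allowed = {0/0/1, 0/1/0, 0/1/1, 0/2/0, 0/2/1, 1/0/1, 1/1/0, 1/1/1, 1/2/0, 1/2/1}
[TSO] allowed = {0/0/0, 0/0/1, 0/1/0, 0/1/1, 0/2/0, 0/2/1, 1/0/0, 1/0/1, 1/1/0, 1/1/1, 1/2/0, 1/2/1}
[PSO] allowed = {0/0/0, 0/0/1, 0/1/0, 0/1/1, 0/2/0, 0/2/1, 1/0/0, 1/0/1, 1/1/0, 1/1/1, 1/2/0, 1/2/1}
target 1/0/0 ∈ {TSO,PSO}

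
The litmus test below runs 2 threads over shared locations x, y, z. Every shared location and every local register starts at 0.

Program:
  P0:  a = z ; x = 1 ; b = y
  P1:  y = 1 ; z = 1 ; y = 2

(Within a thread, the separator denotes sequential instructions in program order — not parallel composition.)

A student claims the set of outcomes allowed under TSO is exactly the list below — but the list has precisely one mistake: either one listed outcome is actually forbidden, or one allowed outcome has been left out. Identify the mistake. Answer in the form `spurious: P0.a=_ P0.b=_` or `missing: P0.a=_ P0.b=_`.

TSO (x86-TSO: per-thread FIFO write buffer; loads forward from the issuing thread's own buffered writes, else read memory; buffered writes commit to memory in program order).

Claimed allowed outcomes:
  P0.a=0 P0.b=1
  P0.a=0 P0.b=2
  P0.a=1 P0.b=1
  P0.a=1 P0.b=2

missing: P0.a=0 P0.b=0

outcome vector order: (P0.a,P0.b)
TSO: 5 outcomes — {00; 01; 02; 11; 12}
TSO∖claimed = {00}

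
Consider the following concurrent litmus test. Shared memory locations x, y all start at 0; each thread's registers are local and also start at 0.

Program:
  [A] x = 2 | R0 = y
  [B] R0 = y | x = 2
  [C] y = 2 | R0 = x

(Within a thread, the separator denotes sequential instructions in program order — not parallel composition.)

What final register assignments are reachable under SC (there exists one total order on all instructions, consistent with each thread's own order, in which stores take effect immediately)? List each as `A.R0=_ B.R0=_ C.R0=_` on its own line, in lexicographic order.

outcome vector order: (A.R0,B.R0,C.R0)
|SC outcomes| = 6

A.R0=0 B.R0=0 C.R0=2
A.R0=0 B.R0=2 C.R0=2
A.R0=2 B.R0=0 C.R0=0
A.R0=2 B.R0=0 C.R0=2
A.R0=2 B.R0=2 C.R0=0
A.R0=2 B.R0=2 C.R0=2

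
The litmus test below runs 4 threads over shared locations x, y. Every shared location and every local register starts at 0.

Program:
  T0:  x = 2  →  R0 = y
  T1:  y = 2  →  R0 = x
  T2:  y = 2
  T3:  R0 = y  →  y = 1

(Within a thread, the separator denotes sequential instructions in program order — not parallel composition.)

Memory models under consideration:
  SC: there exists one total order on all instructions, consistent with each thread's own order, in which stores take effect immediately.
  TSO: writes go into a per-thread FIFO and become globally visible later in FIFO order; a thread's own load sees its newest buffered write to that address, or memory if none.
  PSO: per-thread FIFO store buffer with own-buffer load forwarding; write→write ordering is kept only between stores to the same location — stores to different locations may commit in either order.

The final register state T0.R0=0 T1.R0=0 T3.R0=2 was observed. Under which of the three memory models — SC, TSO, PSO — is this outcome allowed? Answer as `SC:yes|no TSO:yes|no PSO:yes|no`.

SC:no TSO:yes PSO:yes

outcome vector order: (T0.R0,T1.R0,T3.R0)
under SC → 0/2/0 0/2/2 1/0/0 1/0/2 1/2/0 1/2/2 2/0/0 2/0/2 2/2/0 2/2/2
under TSO → 0/0/0 0/0/2 0/2/0 0/2/2 1/0/0 1/0/2 1/2/0 1/2/2 2/0/0 2/0/2 2/2/0 2/2/2
under PSO → 0/0/0 0/0/2 0/2/0 0/2/2 1/0/0 1/0/2 1/2/0 1/2/2 2/0/0 2/0/2 2/2/0 2/2/2
target 0/0/2 ∈ {TSO,PSO}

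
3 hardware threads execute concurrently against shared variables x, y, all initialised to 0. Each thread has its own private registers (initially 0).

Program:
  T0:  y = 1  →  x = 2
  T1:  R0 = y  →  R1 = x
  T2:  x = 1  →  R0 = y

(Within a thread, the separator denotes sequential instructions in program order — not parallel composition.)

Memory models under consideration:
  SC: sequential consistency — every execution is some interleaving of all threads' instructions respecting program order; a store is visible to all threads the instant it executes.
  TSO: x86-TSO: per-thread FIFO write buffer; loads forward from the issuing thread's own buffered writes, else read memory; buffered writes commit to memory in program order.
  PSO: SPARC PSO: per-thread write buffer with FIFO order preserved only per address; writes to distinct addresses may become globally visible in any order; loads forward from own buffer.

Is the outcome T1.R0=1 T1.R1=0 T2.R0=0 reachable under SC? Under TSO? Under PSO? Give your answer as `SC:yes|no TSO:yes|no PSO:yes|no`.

SC:no TSO:yes PSO:yes

outcome vector order: (T1.R0,T1.R1,T2.R0)
under SC → <0 0 0>, <0 0 1>, <0 1 0>, <0 1 1>, <0 2 0>, <0 2 1>, <1 0 1>, <1 1 0>, <1 1 1>, <1 2 0>, <1 2 1>
under TSO → <0 0 0>, <0 0 1>, <0 1 0>, <0 1 1>, <0 2 0>, <0 2 1>, <1 0 0>, <1 0 1>, <1 1 0>, <1 1 1>, <1 2 0>, <1 2 1>
under PSO → <0 0 0>, <0 0 1>, <0 1 0>, <0 1 1>, <0 2 0>, <0 2 1>, <1 0 0>, <1 0 1>, <1 1 0>, <1 1 1>, <1 2 0>, <1 2 1>
target <1 0 0> ∈ {TSO,PSO}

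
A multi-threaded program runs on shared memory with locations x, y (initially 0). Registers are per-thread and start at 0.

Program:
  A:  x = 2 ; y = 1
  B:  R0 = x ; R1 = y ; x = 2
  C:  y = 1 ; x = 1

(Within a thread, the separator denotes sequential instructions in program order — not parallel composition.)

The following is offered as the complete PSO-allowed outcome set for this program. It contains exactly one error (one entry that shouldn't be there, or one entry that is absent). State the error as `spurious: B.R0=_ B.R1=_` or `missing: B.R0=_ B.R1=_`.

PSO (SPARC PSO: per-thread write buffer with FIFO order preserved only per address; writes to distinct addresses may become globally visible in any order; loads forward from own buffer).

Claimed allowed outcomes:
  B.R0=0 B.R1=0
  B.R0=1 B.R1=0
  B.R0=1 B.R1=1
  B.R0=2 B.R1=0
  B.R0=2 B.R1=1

outcome vector order: (B.R0,B.R1)
under PSO → (0,0); (0,1); (1,0); (1,1); (2,0); (2,1)
PSO∖claimed = {(0,1)}

missing: B.R0=0 B.R1=1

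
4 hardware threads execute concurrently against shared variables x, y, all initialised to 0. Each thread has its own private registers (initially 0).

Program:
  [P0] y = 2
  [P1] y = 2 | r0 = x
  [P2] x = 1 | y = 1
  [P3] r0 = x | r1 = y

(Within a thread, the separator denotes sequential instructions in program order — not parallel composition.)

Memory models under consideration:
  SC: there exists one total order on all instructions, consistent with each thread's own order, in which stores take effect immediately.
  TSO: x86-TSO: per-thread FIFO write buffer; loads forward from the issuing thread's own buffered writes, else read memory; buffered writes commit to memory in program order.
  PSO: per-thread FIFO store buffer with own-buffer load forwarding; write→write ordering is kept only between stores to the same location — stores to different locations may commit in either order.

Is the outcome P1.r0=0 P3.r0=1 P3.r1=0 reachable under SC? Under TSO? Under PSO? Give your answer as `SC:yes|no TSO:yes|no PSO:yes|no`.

outcome vector order: (P1.r0,P3.r0,P3.r1)
under SC → 0/0/0, 0/0/1, 0/0/2, 0/1/1, 0/1/2, 1/0/0, 1/0/1, 1/0/2, 1/1/0, 1/1/1, 1/1/2
under TSO → 0/0/0, 0/0/1, 0/0/2, 0/1/0, 0/1/1, 0/1/2, 1/0/0, 1/0/1, 1/0/2, 1/1/0, 1/1/1, 1/1/2
under PSO → 0/0/0, 0/0/1, 0/0/2, 0/1/0, 0/1/1, 0/1/2, 1/0/0, 1/0/1, 1/0/2, 1/1/0, 1/1/1, 1/1/2
target 0/1/0 ∈ {TSO,PSO}

SC:no TSO:yes PSO:yes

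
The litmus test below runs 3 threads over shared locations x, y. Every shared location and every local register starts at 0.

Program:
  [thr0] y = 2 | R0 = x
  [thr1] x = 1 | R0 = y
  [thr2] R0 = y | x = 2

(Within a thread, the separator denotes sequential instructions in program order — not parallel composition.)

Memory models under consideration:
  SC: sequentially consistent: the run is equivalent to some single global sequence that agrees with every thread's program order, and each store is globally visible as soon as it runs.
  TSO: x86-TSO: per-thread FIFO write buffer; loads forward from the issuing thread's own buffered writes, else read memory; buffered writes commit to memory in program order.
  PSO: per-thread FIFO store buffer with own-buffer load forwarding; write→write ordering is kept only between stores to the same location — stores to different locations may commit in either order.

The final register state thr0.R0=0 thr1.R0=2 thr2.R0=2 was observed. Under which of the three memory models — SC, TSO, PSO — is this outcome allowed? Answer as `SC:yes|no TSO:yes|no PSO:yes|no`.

outcome vector order: (thr0.R0,thr1.R0,thr2.R0)
under SC → (0,2,0) (0,2,2) (1,0,0) (1,0,2) (1,2,0) (1,2,2) (2,0,0) (2,0,2) (2,2,0) (2,2,2)
under TSO → (0,0,0) (0,0,2) (0,2,0) (0,2,2) (1,0,0) (1,0,2) (1,2,0) (1,2,2) (2,0,0) (2,0,2) (2,2,0) (2,2,2)
under PSO → (0,0,0) (0,0,2) (0,2,0) (0,2,2) (1,0,0) (1,0,2) (1,2,0) (1,2,2) (2,0,0) (2,0,2) (2,2,0) (2,2,2)
target (0,2,2) ∈ {SC,TSO,PSO}

SC:yes TSO:yes PSO:yes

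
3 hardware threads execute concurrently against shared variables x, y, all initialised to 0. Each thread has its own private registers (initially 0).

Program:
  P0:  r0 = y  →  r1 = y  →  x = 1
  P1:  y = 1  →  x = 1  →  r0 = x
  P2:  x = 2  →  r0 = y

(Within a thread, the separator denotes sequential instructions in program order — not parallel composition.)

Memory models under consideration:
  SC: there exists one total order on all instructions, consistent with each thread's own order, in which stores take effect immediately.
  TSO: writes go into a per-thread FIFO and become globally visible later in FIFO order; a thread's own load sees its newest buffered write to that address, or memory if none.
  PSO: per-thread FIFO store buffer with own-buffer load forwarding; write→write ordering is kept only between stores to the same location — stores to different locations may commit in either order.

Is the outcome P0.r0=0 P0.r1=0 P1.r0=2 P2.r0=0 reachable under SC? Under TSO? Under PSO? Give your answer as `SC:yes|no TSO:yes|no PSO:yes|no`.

outcome vector order: (P0.r0,P0.r1,P1.r0,P2.r0)
under SC → (0,0,1,0) (0,0,1,1) (0,0,2,1) (0,1,1,0) (0,1,1,1) (0,1,2,1) (1,1,1,0) (1,1,1,1) (1,1,2,1)
under TSO → (0,0,1,0) (0,0,1,1) (0,0,2,0) (0,0,2,1) (0,1,1,0) (0,1,1,1) (0,1,2,0) (0,1,2,1) (1,1,1,0) (1,1,1,1) (1,1,2,0) (1,1,2,1)
under PSO → (0,0,1,0) (0,0,1,1) (0,0,2,0) (0,0,2,1) (0,1,1,0) (0,1,1,1) (0,1,2,0) (0,1,2,1) (1,1,1,0) (1,1,1,1) (1,1,2,0) (1,1,2,1)
target (0,0,2,0) ∈ {TSO,PSO}

SC:no TSO:yes PSO:yes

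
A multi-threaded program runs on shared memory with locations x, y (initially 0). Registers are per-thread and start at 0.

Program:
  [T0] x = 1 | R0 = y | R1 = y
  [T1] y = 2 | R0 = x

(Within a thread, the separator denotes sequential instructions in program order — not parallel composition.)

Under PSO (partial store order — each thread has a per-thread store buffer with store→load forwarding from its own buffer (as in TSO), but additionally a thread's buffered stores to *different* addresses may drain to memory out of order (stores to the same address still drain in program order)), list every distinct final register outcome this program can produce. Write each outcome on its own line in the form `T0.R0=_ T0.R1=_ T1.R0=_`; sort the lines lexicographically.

T0.R0=0 T0.R1=0 T1.R0=0
T0.R0=0 T0.R1=0 T1.R0=1
T0.R0=0 T0.R1=2 T1.R0=0
T0.R0=0 T0.R1=2 T1.R0=1
T0.R0=2 T0.R1=2 T1.R0=0
T0.R0=2 T0.R1=2 T1.R0=1

outcome vector order: (T0.R0,T0.R1,T1.R0)
|PSO outcomes| = 6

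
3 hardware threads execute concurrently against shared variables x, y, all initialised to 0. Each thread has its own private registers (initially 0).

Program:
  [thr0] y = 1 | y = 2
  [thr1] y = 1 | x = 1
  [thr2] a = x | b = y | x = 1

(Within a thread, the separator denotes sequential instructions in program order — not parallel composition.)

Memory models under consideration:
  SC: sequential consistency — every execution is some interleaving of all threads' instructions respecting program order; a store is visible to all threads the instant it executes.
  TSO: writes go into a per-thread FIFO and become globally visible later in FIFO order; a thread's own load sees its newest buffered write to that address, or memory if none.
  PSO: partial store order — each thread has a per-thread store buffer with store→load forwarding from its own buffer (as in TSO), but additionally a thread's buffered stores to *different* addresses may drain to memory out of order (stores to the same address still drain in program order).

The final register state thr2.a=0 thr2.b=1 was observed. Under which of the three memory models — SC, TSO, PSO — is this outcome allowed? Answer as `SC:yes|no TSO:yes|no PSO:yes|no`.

outcome vector order: (thr2.a,thr2.b)
[SC] allowed = {0/0; 0/1; 0/2; 1/1; 1/2}
[TSO] allowed = {0/0; 0/1; 0/2; 1/1; 1/2}
[PSO] allowed = {0/0; 0/1; 0/2; 1/0; 1/1; 1/2}
target 0/1 ∈ {SC,TSO,PSO}

SC:yes TSO:yes PSO:yes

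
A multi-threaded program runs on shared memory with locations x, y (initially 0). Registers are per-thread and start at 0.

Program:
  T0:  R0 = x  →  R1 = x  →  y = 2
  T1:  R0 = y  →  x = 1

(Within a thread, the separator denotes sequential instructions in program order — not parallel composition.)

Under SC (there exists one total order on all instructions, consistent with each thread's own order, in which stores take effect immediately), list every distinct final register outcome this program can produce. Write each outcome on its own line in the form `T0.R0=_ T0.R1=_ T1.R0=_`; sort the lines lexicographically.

outcome vector order: (T0.R0,T0.R1,T1.R0)
|SC outcomes| = 4

T0.R0=0 T0.R1=0 T1.R0=0
T0.R0=0 T0.R1=0 T1.R0=2
T0.R0=0 T0.R1=1 T1.R0=0
T0.R0=1 T0.R1=1 T1.R0=0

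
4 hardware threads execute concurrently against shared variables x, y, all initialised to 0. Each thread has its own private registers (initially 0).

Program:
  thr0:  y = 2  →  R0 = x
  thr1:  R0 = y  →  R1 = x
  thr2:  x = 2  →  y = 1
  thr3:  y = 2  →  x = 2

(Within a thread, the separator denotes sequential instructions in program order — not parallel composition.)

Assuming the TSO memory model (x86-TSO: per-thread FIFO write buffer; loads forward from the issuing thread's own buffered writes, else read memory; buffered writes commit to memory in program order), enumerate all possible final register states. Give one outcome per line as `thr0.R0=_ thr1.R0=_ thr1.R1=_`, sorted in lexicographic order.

thr0.R0=0 thr1.R0=0 thr1.R1=0
thr0.R0=0 thr1.R0=0 thr1.R1=2
thr0.R0=0 thr1.R0=1 thr1.R1=2
thr0.R0=0 thr1.R0=2 thr1.R1=0
thr0.R0=0 thr1.R0=2 thr1.R1=2
thr0.R0=2 thr1.R0=0 thr1.R1=0
thr0.R0=2 thr1.R0=0 thr1.R1=2
thr0.R0=2 thr1.R0=1 thr1.R1=2
thr0.R0=2 thr1.R0=2 thr1.R1=0
thr0.R0=2 thr1.R0=2 thr1.R1=2

outcome vector order: (thr0.R0,thr1.R0,thr1.R1)
|TSO outcomes| = 10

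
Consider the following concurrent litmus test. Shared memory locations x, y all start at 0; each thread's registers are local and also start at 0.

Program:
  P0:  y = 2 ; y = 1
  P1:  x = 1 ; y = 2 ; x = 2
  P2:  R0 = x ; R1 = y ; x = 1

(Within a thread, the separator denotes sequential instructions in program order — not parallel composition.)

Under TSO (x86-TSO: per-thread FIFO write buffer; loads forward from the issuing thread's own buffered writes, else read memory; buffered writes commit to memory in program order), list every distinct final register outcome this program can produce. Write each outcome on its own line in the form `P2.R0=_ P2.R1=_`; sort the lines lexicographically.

outcome vector order: (P2.R0,P2.R1)
|TSO outcomes| = 8

P2.R0=0 P2.R1=0
P2.R0=0 P2.R1=1
P2.R0=0 P2.R1=2
P2.R0=1 P2.R1=0
P2.R0=1 P2.R1=1
P2.R0=1 P2.R1=2
P2.R0=2 P2.R1=1
P2.R0=2 P2.R1=2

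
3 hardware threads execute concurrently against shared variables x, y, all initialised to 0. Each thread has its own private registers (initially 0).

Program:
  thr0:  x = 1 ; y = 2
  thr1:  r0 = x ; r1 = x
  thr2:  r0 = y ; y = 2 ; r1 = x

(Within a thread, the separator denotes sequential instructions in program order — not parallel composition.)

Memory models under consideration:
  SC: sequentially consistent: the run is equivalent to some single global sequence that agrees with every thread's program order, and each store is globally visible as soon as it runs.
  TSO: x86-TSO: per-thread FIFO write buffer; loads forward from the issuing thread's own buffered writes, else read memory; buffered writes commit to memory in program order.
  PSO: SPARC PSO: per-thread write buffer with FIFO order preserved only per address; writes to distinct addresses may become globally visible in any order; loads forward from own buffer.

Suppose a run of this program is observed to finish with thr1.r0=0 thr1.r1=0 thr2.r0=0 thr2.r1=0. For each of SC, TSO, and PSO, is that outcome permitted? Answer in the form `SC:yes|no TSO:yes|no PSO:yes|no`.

outcome vector order: (thr1.r0,thr1.r1,thr2.r0,thr2.r1)
SC (9): (0,0,0,0) (0,0,0,1) (0,0,2,1) (0,1,0,0) (0,1,0,1) (0,1,2,1) (1,1,0,0) (1,1,0,1) (1,1,2,1)
TSO (9): (0,0,0,0) (0,0,0,1) (0,0,2,1) (0,1,0,0) (0,1,0,1) (0,1,2,1) (1,1,0,0) (1,1,0,1) (1,1,2,1)
PSO (12): (0,0,0,0) (0,0,0,1) (0,0,2,0) (0,0,2,1) (0,1,0,0) (0,1,0,1) (0,1,2,0) (0,1,2,1) (1,1,0,0) (1,1,0,1) (1,1,2,0) (1,1,2,1)
target (0,0,0,0) ∈ {SC,TSO,PSO}

SC:yes TSO:yes PSO:yes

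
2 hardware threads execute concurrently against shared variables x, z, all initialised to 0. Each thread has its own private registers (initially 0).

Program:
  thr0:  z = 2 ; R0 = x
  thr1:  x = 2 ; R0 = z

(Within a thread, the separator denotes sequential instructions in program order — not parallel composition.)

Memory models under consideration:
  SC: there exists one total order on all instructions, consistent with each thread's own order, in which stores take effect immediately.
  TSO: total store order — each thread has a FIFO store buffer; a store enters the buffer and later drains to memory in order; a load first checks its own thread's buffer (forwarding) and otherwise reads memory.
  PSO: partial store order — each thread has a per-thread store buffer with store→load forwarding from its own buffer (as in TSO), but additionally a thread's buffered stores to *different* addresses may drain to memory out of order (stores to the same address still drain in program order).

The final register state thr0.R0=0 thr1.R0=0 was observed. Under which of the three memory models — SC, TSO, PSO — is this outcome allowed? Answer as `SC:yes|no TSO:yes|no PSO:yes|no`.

outcome vector order: (thr0.R0,thr1.R0)
SC (3): (0,2), (2,0), (2,2)
TSO (4): (0,0), (0,2), (2,0), (2,2)
PSO (4): (0,0), (0,2), (2,0), (2,2)
target (0,0) ∈ {TSO,PSO}

SC:no TSO:yes PSO:yes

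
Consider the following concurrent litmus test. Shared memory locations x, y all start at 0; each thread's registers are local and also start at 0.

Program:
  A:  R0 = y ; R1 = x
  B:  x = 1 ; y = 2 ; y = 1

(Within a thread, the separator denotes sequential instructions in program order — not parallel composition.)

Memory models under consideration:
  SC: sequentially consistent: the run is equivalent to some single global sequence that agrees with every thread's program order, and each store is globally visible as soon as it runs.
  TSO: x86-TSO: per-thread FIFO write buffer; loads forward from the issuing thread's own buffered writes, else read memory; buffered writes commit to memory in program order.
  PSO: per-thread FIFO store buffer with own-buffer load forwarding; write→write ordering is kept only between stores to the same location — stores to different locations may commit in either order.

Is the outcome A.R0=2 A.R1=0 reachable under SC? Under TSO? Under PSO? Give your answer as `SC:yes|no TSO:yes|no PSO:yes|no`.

outcome vector order: (A.R0,A.R1)
under SC → <0 0>; <0 1>; <1 1>; <2 1>
under TSO → <0 0>; <0 1>; <1 1>; <2 1>
under PSO → <0 0>; <0 1>; <1 0>; <1 1>; <2 0>; <2 1>
target <2 0> ∈ {PSO}

SC:no TSO:no PSO:yes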